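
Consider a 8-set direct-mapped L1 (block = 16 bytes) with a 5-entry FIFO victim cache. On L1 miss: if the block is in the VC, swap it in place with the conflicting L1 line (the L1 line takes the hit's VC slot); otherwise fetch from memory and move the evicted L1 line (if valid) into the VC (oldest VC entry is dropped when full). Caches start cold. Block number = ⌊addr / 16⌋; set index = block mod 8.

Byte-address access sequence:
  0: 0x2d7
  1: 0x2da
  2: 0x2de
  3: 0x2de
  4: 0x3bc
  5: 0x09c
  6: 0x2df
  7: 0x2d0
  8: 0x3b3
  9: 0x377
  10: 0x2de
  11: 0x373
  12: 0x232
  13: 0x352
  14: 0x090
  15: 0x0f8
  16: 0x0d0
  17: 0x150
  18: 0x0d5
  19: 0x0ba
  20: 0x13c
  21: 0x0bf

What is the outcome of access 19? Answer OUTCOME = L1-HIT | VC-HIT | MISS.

OUTCOME = MISS

#0 0x2d7→b45/s5 MISS; vc=[]
#1 0x2da→b45/s5 L1-HIT; vc=[]
#2 0x2de→b45/s5 L1-HIT; vc=[]
#3 0x2de→b45/s5 L1-HIT; vc=[]
#4 0x3bc→b59/s3 MISS; vc=[]
#5 0x9c→b9/s1 MISS; vc=[]
#6 0x2df→b45/s5 L1-HIT; vc=[]
#7 0x2d0→b45/s5 L1-HIT; vc=[]
#8 0x3b3→b59/s3 L1-HIT; vc=[]
#9 0x377→b55/s7 MISS; vc=[]
#10 0x2de→b45/s5 L1-HIT; vc=[]
#11 0x373→b55/s7 L1-HIT; vc=[]
#12 0x232→b35/s3 MISS; vc=[59]
#13 0x352→b53/s5 MISS; vc=[59,45]
#14 0x90→b9/s1 L1-HIT; vc=[59,45]
#15 0xf8→b15/s7 MISS; vc=[59,45,55]
#16 0xd0→b13/s5 MISS; vc=[59,45,55,53]
#17 0x150→b21/s5 MISS; vc=[59,45,55,53,13]
#18 0xd5→b13/s5 VC-HIT; vc=[59,45,55,53,21]
#19 0xba→b11/s3 MISS; vc=[45,55,53,21,35]
#20 0x13c→b19/s3 MISS; vc=[55,53,21,35,11]
#21 0xbf→b11/s3 VC-HIT; vc=[55,53,21,35,19]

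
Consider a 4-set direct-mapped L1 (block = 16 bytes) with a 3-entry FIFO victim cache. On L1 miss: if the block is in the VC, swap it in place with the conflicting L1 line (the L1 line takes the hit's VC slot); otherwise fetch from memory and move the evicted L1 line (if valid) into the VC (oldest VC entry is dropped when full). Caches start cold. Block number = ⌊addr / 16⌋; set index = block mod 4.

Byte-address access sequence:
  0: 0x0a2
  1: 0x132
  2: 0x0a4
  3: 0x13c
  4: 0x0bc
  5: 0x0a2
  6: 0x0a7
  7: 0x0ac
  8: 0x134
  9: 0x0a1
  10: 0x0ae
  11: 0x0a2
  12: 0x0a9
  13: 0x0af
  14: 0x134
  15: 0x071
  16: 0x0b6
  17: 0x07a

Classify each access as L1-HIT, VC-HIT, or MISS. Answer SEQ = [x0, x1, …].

  [0] addr=0xa2 blk=10 s=2: MISS | VC []
  [1] addr=0x132 blk=19 s=3: MISS | VC []
  [2] addr=0xa4 blk=10 s=2: L1-HIT | VC []
  [3] addr=0x13c blk=19 s=3: L1-HIT | VC []
  [4] addr=0xbc blk=11 s=3: MISS | VC [19]
  [5] addr=0xa2 blk=10 s=2: L1-HIT | VC [19]
  [6] addr=0xa7 blk=10 s=2: L1-HIT | VC [19]
  [7] addr=0xac blk=10 s=2: L1-HIT | VC [19]
  [8] addr=0x134 blk=19 s=3: VC-HIT | VC [11]
  [9] addr=0xa1 blk=10 s=2: L1-HIT | VC [11]
  [10] addr=0xae blk=10 s=2: L1-HIT | VC [11]
  [11] addr=0xa2 blk=10 s=2: L1-HIT | VC [11]
  [12] addr=0xa9 blk=10 s=2: L1-HIT | VC [11]
  [13] addr=0xaf blk=10 s=2: L1-HIT | VC [11]
  [14] addr=0x134 blk=19 s=3: L1-HIT | VC [11]
  [15] addr=0x71 blk=7 s=3: MISS | VC [11, 19]
  [16] addr=0xb6 blk=11 s=3: VC-HIT | VC [7, 19]
  [17] addr=0x7a blk=7 s=3: VC-HIT | VC [11, 19]

SEQ = [MISS, MISS, L1-HIT, L1-HIT, MISS, L1-HIT, L1-HIT, L1-HIT, VC-HIT, L1-HIT, L1-HIT, L1-HIT, L1-HIT, L1-HIT, L1-HIT, MISS, VC-HIT, VC-HIT]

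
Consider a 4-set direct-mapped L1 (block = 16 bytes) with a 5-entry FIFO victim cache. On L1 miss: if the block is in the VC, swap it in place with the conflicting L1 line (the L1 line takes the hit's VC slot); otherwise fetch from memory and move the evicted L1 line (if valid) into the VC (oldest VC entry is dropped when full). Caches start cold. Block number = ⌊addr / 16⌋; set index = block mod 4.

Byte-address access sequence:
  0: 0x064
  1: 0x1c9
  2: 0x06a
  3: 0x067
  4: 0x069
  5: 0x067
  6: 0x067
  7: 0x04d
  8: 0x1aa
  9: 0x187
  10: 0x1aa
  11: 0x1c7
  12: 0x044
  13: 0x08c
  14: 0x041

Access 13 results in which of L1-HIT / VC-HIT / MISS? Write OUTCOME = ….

  [0] addr=0x64 blk=6 s=2: MISS | VC []
  [1] addr=0x1c9 blk=28 s=0: MISS | VC []
  [2] addr=0x6a blk=6 s=2: L1-HIT | VC []
  [3] addr=0x67 blk=6 s=2: L1-HIT | VC []
  [4] addr=0x69 blk=6 s=2: L1-HIT | VC []
  [5] addr=0x67 blk=6 s=2: L1-HIT | VC []
  [6] addr=0x67 blk=6 s=2: L1-HIT | VC []
  [7] addr=0x4d blk=4 s=0: MISS | VC [28]
  [8] addr=0x1aa blk=26 s=2: MISS | VC [28, 6]
  [9] addr=0x187 blk=24 s=0: MISS | VC [28, 6, 4]
  [10] addr=0x1aa blk=26 s=2: L1-HIT | VC [28, 6, 4]
  [11] addr=0x1c7 blk=28 s=0: VC-HIT | VC [24, 6, 4]
  [12] addr=0x44 blk=4 s=0: VC-HIT | VC [24, 6, 28]
  [13] addr=0x8c blk=8 s=0: MISS | VC [24, 6, 28, 4]
  [14] addr=0x41 blk=4 s=0: VC-HIT | VC [24, 6, 28, 8]

OUTCOME = MISS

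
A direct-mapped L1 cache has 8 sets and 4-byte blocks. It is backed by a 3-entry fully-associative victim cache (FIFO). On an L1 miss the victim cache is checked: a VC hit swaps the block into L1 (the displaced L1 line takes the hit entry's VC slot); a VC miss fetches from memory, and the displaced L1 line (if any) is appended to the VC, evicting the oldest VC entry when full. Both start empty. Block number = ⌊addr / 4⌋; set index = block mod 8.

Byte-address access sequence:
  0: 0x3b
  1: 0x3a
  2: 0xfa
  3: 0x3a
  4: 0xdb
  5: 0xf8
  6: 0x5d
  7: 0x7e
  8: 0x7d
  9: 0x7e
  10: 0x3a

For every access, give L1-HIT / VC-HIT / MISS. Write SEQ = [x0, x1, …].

0: 0x3b (blk 14, set 6) → MISS  vc=[]
1: 0x3a (blk 14, set 6) → L1-HIT  vc=[]
2: 0xfa (blk 62, set 6) → MISS  vc=[14]
3: 0x3a (blk 14, set 6) → VC-HIT  vc=[62]
4: 0xdb (blk 54, set 6) → MISS  vc=[62, 14]
5: 0xf8 (blk 62, set 6) → VC-HIT  vc=[54, 14]
6: 0x5d (blk 23, set 7) → MISS  vc=[54, 14]
7: 0x7e (blk 31, set 7) → MISS  vc=[54, 14, 23]
8: 0x7d (blk 31, set 7) → L1-HIT  vc=[54, 14, 23]
9: 0x7e (blk 31, set 7) → L1-HIT  vc=[54, 14, 23]
10: 0x3a (blk 14, set 6) → VC-HIT  vc=[54, 62, 23]

SEQ = [MISS, L1-HIT, MISS, VC-HIT, MISS, VC-HIT, MISS, MISS, L1-HIT, L1-HIT, VC-HIT]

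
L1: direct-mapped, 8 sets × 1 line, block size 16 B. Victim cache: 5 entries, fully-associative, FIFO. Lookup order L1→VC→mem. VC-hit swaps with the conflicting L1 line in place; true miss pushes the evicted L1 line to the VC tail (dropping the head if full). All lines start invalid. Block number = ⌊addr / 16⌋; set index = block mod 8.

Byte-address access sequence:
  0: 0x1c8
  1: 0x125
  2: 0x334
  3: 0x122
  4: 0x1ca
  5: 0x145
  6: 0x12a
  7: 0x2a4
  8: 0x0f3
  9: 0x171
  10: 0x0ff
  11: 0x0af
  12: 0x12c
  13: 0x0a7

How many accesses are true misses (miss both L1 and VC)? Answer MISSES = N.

0: 0x1c8 (blk 28, set 4) → MISS  vc=[]
1: 0x125 (blk 18, set 2) → MISS  vc=[]
2: 0x334 (blk 51, set 3) → MISS  vc=[]
3: 0x122 (blk 18, set 2) → L1-HIT  vc=[]
4: 0x1ca (blk 28, set 4) → L1-HIT  vc=[]
5: 0x145 (blk 20, set 4) → MISS  vc=[28]
6: 0x12a (blk 18, set 2) → L1-HIT  vc=[28]
7: 0x2a4 (blk 42, set 2) → MISS  vc=[28, 18]
8: 0xf3 (blk 15, set 7) → MISS  vc=[28, 18]
9: 0x171 (blk 23, set 7) → MISS  vc=[28, 18, 15]
10: 0xff (blk 15, set 7) → VC-HIT  vc=[28, 18, 23]
11: 0xaf (blk 10, set 2) → MISS  vc=[28, 18, 23, 42]
12: 0x12c (blk 18, set 2) → VC-HIT  vc=[28, 10, 23, 42]
13: 0xa7 (blk 10, set 2) → VC-HIT  vc=[28, 18, 23, 42]

MISSES = 8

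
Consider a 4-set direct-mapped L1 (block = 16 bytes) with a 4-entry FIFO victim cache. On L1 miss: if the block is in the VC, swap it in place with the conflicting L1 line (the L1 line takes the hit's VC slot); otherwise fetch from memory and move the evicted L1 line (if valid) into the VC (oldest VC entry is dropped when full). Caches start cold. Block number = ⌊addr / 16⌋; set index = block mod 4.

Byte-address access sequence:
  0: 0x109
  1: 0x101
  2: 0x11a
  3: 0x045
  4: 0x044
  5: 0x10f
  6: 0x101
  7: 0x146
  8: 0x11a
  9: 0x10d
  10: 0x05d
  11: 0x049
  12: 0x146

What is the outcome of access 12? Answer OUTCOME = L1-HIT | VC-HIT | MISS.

OUTCOME = VC-HIT

#0 0x109→b16/s0 MISS; vc=[]
#1 0x101→b16/s0 L1-HIT; vc=[]
#2 0x11a→b17/s1 MISS; vc=[]
#3 0x45→b4/s0 MISS; vc=[16]
#4 0x44→b4/s0 L1-HIT; vc=[16]
#5 0x10f→b16/s0 VC-HIT; vc=[4]
#6 0x101→b16/s0 L1-HIT; vc=[4]
#7 0x146→b20/s0 MISS; vc=[4,16]
#8 0x11a→b17/s1 L1-HIT; vc=[4,16]
#9 0x10d→b16/s0 VC-HIT; vc=[4,20]
#10 0x5d→b5/s1 MISS; vc=[4,20,17]
#11 0x49→b4/s0 VC-HIT; vc=[16,20,17]
#12 0x146→b20/s0 VC-HIT; vc=[16,4,17]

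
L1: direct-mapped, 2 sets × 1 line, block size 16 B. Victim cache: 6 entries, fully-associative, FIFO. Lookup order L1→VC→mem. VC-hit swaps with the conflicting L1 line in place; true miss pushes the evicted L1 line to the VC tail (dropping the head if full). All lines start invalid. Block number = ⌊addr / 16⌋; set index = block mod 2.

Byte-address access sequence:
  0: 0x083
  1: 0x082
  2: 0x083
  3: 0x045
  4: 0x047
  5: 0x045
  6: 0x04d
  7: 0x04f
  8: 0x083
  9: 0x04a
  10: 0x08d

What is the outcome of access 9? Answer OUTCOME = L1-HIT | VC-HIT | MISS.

0: 0x83 (blk 8, set 0) → MISS  vc=[]
1: 0x82 (blk 8, set 0) → L1-HIT  vc=[]
2: 0x83 (blk 8, set 0) → L1-HIT  vc=[]
3: 0x45 (blk 4, set 0) → MISS  vc=[8]
4: 0x47 (blk 4, set 0) → L1-HIT  vc=[8]
5: 0x45 (blk 4, set 0) → L1-HIT  vc=[8]
6: 0x4d (blk 4, set 0) → L1-HIT  vc=[8]
7: 0x4f (blk 4, set 0) → L1-HIT  vc=[8]
8: 0x83 (blk 8, set 0) → VC-HIT  vc=[4]
9: 0x4a (blk 4, set 0) → VC-HIT  vc=[8]
10: 0x8d (blk 8, set 0) → VC-HIT  vc=[4]

OUTCOME = VC-HIT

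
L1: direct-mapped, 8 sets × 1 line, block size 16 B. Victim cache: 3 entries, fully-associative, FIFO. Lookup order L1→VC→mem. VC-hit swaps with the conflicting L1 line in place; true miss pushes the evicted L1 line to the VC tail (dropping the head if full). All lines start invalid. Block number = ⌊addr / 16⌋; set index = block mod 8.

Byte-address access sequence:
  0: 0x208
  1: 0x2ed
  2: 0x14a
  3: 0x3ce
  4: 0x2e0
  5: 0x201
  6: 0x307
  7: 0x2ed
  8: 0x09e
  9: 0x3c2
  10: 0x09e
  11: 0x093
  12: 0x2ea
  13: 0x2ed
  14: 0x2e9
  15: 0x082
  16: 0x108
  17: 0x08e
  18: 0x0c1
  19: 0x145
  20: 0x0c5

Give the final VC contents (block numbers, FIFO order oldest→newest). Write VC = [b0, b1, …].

VC = [16, 60, 20]

#0 0x208→b32/s0 MISS; vc=[]
#1 0x2ed→b46/s6 MISS; vc=[]
#2 0x14a→b20/s4 MISS; vc=[]
#3 0x3ce→b60/s4 MISS; vc=[20]
#4 0x2e0→b46/s6 L1-HIT; vc=[20]
#5 0x201→b32/s0 L1-HIT; vc=[20]
#6 0x307→b48/s0 MISS; vc=[20,32]
#7 0x2ed→b46/s6 L1-HIT; vc=[20,32]
#8 0x9e→b9/s1 MISS; vc=[20,32]
#9 0x3c2→b60/s4 L1-HIT; vc=[20,32]
#10 0x9e→b9/s1 L1-HIT; vc=[20,32]
#11 0x93→b9/s1 L1-HIT; vc=[20,32]
#12 0x2ea→b46/s6 L1-HIT; vc=[20,32]
#13 0x2ed→b46/s6 L1-HIT; vc=[20,32]
#14 0x2e9→b46/s6 L1-HIT; vc=[20,32]
#15 0x82→b8/s0 MISS; vc=[20,32,48]
#16 0x108→b16/s0 MISS; vc=[32,48,8]
#17 0x8e→b8/s0 VC-HIT; vc=[32,48,16]
#18 0xc1→b12/s4 MISS; vc=[48,16,60]
#19 0x145→b20/s4 MISS; vc=[16,60,12]
#20 0xc5→b12/s4 VC-HIT; vc=[16,60,20]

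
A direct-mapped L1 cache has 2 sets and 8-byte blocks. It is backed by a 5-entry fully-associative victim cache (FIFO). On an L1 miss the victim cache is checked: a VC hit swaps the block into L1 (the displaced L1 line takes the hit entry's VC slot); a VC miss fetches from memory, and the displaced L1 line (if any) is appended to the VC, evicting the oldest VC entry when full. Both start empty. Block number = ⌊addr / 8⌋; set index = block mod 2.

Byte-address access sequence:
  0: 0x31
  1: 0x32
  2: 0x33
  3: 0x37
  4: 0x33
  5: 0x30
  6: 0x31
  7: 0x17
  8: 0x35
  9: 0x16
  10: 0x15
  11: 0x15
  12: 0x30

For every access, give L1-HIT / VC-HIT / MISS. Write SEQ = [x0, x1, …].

  [0] addr=0x31 blk=6 s=0: MISS | VC []
  [1] addr=0x32 blk=6 s=0: L1-HIT | VC []
  [2] addr=0x33 blk=6 s=0: L1-HIT | VC []
  [3] addr=0x37 blk=6 s=0: L1-HIT | VC []
  [4] addr=0x33 blk=6 s=0: L1-HIT | VC []
  [5] addr=0x30 blk=6 s=0: L1-HIT | VC []
  [6] addr=0x31 blk=6 s=0: L1-HIT | VC []
  [7] addr=0x17 blk=2 s=0: MISS | VC [6]
  [8] addr=0x35 blk=6 s=0: VC-HIT | VC [2]
  [9] addr=0x16 blk=2 s=0: VC-HIT | VC [6]
  [10] addr=0x15 blk=2 s=0: L1-HIT | VC [6]
  [11] addr=0x15 blk=2 s=0: L1-HIT | VC [6]
  [12] addr=0x30 blk=6 s=0: VC-HIT | VC [2]

SEQ = [MISS, L1-HIT, L1-HIT, L1-HIT, L1-HIT, L1-HIT, L1-HIT, MISS, VC-HIT, VC-HIT, L1-HIT, L1-HIT, VC-HIT]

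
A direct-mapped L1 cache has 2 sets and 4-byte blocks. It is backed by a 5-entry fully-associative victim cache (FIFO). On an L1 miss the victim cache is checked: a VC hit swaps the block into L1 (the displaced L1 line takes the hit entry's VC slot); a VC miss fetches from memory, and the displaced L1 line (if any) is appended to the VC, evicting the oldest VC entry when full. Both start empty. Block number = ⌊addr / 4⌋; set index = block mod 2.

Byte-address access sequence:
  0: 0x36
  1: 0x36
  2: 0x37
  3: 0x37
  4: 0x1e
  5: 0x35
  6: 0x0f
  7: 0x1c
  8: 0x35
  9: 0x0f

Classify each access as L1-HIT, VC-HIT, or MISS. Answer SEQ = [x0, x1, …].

SEQ = [MISS, L1-HIT, L1-HIT, L1-HIT, MISS, VC-HIT, MISS, VC-HIT, VC-HIT, VC-HIT]

#0 0x36→b13/s1 MISS; vc=[]
#1 0x36→b13/s1 L1-HIT; vc=[]
#2 0x37→b13/s1 L1-HIT; vc=[]
#3 0x37→b13/s1 L1-HIT; vc=[]
#4 0x1e→b7/s1 MISS; vc=[13]
#5 0x35→b13/s1 VC-HIT; vc=[7]
#6 0xf→b3/s1 MISS; vc=[7,13]
#7 0x1c→b7/s1 VC-HIT; vc=[3,13]
#8 0x35→b13/s1 VC-HIT; vc=[3,7]
#9 0xf→b3/s1 VC-HIT; vc=[13,7]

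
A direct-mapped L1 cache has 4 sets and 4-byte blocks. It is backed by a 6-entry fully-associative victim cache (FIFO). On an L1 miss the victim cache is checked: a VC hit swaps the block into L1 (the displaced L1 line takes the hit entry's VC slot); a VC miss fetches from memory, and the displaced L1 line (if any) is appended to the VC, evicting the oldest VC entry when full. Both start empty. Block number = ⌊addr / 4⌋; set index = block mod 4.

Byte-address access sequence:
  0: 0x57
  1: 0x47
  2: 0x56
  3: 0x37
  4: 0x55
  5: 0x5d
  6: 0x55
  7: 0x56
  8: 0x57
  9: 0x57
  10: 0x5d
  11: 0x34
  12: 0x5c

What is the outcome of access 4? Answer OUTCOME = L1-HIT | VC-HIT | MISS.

#0 0x57→b21/s1 MISS; vc=[]
#1 0x47→b17/s1 MISS; vc=[21]
#2 0x56→b21/s1 VC-HIT; vc=[17]
#3 0x37→b13/s1 MISS; vc=[17,21]
#4 0x55→b21/s1 VC-HIT; vc=[17,13]
#5 0x5d→b23/s3 MISS; vc=[17,13]
#6 0x55→b21/s1 L1-HIT; vc=[17,13]
#7 0x56→b21/s1 L1-HIT; vc=[17,13]
#8 0x57→b21/s1 L1-HIT; vc=[17,13]
#9 0x57→b21/s1 L1-HIT; vc=[17,13]
#10 0x5d→b23/s3 L1-HIT; vc=[17,13]
#11 0x34→b13/s1 VC-HIT; vc=[17,21]
#12 0x5c→b23/s3 L1-HIT; vc=[17,21]

OUTCOME = VC-HIT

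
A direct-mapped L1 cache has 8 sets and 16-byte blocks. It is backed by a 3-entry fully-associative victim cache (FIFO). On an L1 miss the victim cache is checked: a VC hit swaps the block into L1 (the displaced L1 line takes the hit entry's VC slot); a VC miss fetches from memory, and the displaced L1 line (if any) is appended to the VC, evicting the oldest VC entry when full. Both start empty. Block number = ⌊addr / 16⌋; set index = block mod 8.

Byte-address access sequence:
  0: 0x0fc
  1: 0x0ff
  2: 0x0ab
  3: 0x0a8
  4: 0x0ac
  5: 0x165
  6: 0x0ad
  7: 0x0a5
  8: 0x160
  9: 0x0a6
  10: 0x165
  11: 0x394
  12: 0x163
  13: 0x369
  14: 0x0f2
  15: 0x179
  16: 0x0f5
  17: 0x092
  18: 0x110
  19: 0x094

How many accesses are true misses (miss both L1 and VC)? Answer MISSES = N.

0: 0xfc (blk 15, set 7) → MISS  vc=[]
1: 0xff (blk 15, set 7) → L1-HIT  vc=[]
2: 0xab (blk 10, set 2) → MISS  vc=[]
3: 0xa8 (blk 10, set 2) → L1-HIT  vc=[]
4: 0xac (blk 10, set 2) → L1-HIT  vc=[]
5: 0x165 (blk 22, set 6) → MISS  vc=[]
6: 0xad (blk 10, set 2) → L1-HIT  vc=[]
7: 0xa5 (blk 10, set 2) → L1-HIT  vc=[]
8: 0x160 (blk 22, set 6) → L1-HIT  vc=[]
9: 0xa6 (blk 10, set 2) → L1-HIT  vc=[]
10: 0x165 (blk 22, set 6) → L1-HIT  vc=[]
11: 0x394 (blk 57, set 1) → MISS  vc=[]
12: 0x163 (blk 22, set 6) → L1-HIT  vc=[]
13: 0x369 (blk 54, set 6) → MISS  vc=[22]
14: 0xf2 (blk 15, set 7) → L1-HIT  vc=[22]
15: 0x179 (blk 23, set 7) → MISS  vc=[22, 15]
16: 0xf5 (blk 15, set 7) → VC-HIT  vc=[22, 23]
17: 0x92 (blk 9, set 1) → MISS  vc=[22, 23, 57]
18: 0x110 (blk 17, set 1) → MISS  vc=[23, 57, 9]
19: 0x94 (blk 9, set 1) → VC-HIT  vc=[23, 57, 17]

MISSES = 8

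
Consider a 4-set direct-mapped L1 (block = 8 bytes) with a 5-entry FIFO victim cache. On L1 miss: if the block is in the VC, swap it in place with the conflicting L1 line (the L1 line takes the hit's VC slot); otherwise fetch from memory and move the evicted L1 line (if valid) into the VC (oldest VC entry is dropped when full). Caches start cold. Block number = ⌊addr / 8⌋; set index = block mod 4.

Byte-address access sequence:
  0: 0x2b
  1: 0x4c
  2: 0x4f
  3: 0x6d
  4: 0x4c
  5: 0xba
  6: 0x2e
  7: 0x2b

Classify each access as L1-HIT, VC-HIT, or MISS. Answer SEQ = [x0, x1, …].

SEQ = [MISS, MISS, L1-HIT, MISS, VC-HIT, MISS, VC-HIT, L1-HIT]

0: 0x2b (blk 5, set 1) → MISS  vc=[]
1: 0x4c (blk 9, set 1) → MISS  vc=[5]
2: 0x4f (blk 9, set 1) → L1-HIT  vc=[5]
3: 0x6d (blk 13, set 1) → MISS  vc=[5, 9]
4: 0x4c (blk 9, set 1) → VC-HIT  vc=[5, 13]
5: 0xba (blk 23, set 3) → MISS  vc=[5, 13]
6: 0x2e (blk 5, set 1) → VC-HIT  vc=[9, 13]
7: 0x2b (blk 5, set 1) → L1-HIT  vc=[9, 13]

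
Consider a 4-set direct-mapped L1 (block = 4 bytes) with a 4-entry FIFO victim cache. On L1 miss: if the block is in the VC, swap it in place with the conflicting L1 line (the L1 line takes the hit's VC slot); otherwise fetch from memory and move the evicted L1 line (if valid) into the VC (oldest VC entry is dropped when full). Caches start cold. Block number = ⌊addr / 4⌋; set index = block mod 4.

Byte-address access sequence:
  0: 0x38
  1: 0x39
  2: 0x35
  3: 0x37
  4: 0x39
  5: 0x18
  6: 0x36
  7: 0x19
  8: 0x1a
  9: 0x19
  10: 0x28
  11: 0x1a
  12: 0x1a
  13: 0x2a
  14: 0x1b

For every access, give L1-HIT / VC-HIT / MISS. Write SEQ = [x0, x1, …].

SEQ = [MISS, L1-HIT, MISS, L1-HIT, L1-HIT, MISS, L1-HIT, L1-HIT, L1-HIT, L1-HIT, MISS, VC-HIT, L1-HIT, VC-HIT, VC-HIT]

#0 0x38→b14/s2 MISS; vc=[]
#1 0x39→b14/s2 L1-HIT; vc=[]
#2 0x35→b13/s1 MISS; vc=[]
#3 0x37→b13/s1 L1-HIT; vc=[]
#4 0x39→b14/s2 L1-HIT; vc=[]
#5 0x18→b6/s2 MISS; vc=[14]
#6 0x36→b13/s1 L1-HIT; vc=[14]
#7 0x19→b6/s2 L1-HIT; vc=[14]
#8 0x1a→b6/s2 L1-HIT; vc=[14]
#9 0x19→b6/s2 L1-HIT; vc=[14]
#10 0x28→b10/s2 MISS; vc=[14,6]
#11 0x1a→b6/s2 VC-HIT; vc=[14,10]
#12 0x1a→b6/s2 L1-HIT; vc=[14,10]
#13 0x2a→b10/s2 VC-HIT; vc=[14,6]
#14 0x1b→b6/s2 VC-HIT; vc=[14,10]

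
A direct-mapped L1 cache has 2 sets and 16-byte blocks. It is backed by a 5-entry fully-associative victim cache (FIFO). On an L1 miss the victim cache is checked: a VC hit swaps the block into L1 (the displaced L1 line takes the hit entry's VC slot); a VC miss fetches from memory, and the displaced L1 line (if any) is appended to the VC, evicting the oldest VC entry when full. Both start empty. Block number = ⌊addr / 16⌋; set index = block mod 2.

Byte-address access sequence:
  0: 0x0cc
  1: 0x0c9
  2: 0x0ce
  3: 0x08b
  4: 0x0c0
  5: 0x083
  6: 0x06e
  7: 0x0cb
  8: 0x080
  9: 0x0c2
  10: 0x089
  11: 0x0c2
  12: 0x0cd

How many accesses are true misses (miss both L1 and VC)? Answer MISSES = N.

0: 0xcc (blk 12, set 0) → MISS  vc=[]
1: 0xc9 (blk 12, set 0) → L1-HIT  vc=[]
2: 0xce (blk 12, set 0) → L1-HIT  vc=[]
3: 0x8b (blk 8, set 0) → MISS  vc=[12]
4: 0xc0 (blk 12, set 0) → VC-HIT  vc=[8]
5: 0x83 (blk 8, set 0) → VC-HIT  vc=[12]
6: 0x6e (blk 6, set 0) → MISS  vc=[12, 8]
7: 0xcb (blk 12, set 0) → VC-HIT  vc=[6, 8]
8: 0x80 (blk 8, set 0) → VC-HIT  vc=[6, 12]
9: 0xc2 (blk 12, set 0) → VC-HIT  vc=[6, 8]
10: 0x89 (blk 8, set 0) → VC-HIT  vc=[6, 12]
11: 0xc2 (blk 12, set 0) → VC-HIT  vc=[6, 8]
12: 0xcd (blk 12, set 0) → L1-HIT  vc=[6, 8]

MISSES = 3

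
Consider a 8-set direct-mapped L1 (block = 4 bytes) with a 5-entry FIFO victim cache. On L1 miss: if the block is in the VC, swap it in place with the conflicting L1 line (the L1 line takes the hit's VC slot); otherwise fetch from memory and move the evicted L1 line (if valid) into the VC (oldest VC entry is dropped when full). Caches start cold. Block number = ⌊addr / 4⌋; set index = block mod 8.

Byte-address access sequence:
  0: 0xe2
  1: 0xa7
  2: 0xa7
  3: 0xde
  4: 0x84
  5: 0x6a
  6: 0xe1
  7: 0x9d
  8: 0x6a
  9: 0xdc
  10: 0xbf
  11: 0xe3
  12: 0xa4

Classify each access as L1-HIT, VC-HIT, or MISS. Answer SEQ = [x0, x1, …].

SEQ = [MISS, MISS, L1-HIT, MISS, MISS, MISS, L1-HIT, MISS, L1-HIT, VC-HIT, MISS, L1-HIT, VC-HIT]

  [0] addr=0xe2 blk=56 s=0: MISS | VC []
  [1] addr=0xa7 blk=41 s=1: MISS | VC []
  [2] addr=0xa7 blk=41 s=1: L1-HIT | VC []
  [3] addr=0xde blk=55 s=7: MISS | VC []
  [4] addr=0x84 blk=33 s=1: MISS | VC [41]
  [5] addr=0x6a blk=26 s=2: MISS | VC [41]
  [6] addr=0xe1 blk=56 s=0: L1-HIT | VC [41]
  [7] addr=0x9d blk=39 s=7: MISS | VC [41, 55]
  [8] addr=0x6a blk=26 s=2: L1-HIT | VC [41, 55]
  [9] addr=0xdc blk=55 s=7: VC-HIT | VC [41, 39]
  [10] addr=0xbf blk=47 s=7: MISS | VC [41, 39, 55]
  [11] addr=0xe3 blk=56 s=0: L1-HIT | VC [41, 39, 55]
  [12] addr=0xa4 blk=41 s=1: VC-HIT | VC [33, 39, 55]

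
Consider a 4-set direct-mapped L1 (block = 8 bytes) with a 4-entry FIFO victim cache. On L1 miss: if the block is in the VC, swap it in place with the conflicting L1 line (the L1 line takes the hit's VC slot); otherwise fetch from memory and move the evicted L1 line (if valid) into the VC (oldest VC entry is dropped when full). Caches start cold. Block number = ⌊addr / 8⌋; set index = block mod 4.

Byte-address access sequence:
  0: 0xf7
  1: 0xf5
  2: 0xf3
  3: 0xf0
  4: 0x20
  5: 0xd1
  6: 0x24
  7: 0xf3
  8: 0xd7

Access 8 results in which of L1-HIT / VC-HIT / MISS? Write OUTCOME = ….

OUTCOME = VC-HIT

#0 0xf7→b30/s2 MISS; vc=[]
#1 0xf5→b30/s2 L1-HIT; vc=[]
#2 0xf3→b30/s2 L1-HIT; vc=[]
#3 0xf0→b30/s2 L1-HIT; vc=[]
#4 0x20→b4/s0 MISS; vc=[]
#5 0xd1→b26/s2 MISS; vc=[30]
#6 0x24→b4/s0 L1-HIT; vc=[30]
#7 0xf3→b30/s2 VC-HIT; vc=[26]
#8 0xd7→b26/s2 VC-HIT; vc=[30]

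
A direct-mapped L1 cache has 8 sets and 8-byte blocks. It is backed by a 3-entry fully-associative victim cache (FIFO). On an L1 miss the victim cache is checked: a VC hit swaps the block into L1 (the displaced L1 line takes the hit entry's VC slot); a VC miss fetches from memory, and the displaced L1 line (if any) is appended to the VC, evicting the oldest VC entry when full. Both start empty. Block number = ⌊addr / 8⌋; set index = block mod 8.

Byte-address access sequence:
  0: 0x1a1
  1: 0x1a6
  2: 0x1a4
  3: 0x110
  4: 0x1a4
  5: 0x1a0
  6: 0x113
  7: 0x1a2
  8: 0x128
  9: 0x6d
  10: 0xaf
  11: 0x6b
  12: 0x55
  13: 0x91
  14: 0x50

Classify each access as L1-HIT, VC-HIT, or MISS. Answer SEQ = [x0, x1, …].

SEQ = [MISS, L1-HIT, L1-HIT, MISS, L1-HIT, L1-HIT, L1-HIT, L1-HIT, MISS, MISS, MISS, VC-HIT, MISS, MISS, VC-HIT]

0: 0x1a1 (blk 52, set 4) → MISS  vc=[]
1: 0x1a6 (blk 52, set 4) → L1-HIT  vc=[]
2: 0x1a4 (blk 52, set 4) → L1-HIT  vc=[]
3: 0x110 (blk 34, set 2) → MISS  vc=[]
4: 0x1a4 (blk 52, set 4) → L1-HIT  vc=[]
5: 0x1a0 (blk 52, set 4) → L1-HIT  vc=[]
6: 0x113 (blk 34, set 2) → L1-HIT  vc=[]
7: 0x1a2 (blk 52, set 4) → L1-HIT  vc=[]
8: 0x128 (blk 37, set 5) → MISS  vc=[]
9: 0x6d (blk 13, set 5) → MISS  vc=[37]
10: 0xaf (blk 21, set 5) → MISS  vc=[37, 13]
11: 0x6b (blk 13, set 5) → VC-HIT  vc=[37, 21]
12: 0x55 (blk 10, set 2) → MISS  vc=[37, 21, 34]
13: 0x91 (blk 18, set 2) → MISS  vc=[21, 34, 10]
14: 0x50 (blk 10, set 2) → VC-HIT  vc=[21, 34, 18]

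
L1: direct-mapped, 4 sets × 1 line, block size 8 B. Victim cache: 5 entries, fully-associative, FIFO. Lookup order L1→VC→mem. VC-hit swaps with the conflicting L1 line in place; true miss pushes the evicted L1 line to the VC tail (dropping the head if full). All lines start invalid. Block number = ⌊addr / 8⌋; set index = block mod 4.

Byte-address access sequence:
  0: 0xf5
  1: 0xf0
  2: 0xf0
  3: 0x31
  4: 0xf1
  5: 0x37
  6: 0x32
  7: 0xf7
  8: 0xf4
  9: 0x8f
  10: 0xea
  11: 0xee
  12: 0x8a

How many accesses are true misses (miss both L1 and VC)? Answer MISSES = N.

MISSES = 4

0: 0xf5 (blk 30, set 2) → MISS  vc=[]
1: 0xf0 (blk 30, set 2) → L1-HIT  vc=[]
2: 0xf0 (blk 30, set 2) → L1-HIT  vc=[]
3: 0x31 (blk 6, set 2) → MISS  vc=[30]
4: 0xf1 (blk 30, set 2) → VC-HIT  vc=[6]
5: 0x37 (blk 6, set 2) → VC-HIT  vc=[30]
6: 0x32 (blk 6, set 2) → L1-HIT  vc=[30]
7: 0xf7 (blk 30, set 2) → VC-HIT  vc=[6]
8: 0xf4 (blk 30, set 2) → L1-HIT  vc=[6]
9: 0x8f (blk 17, set 1) → MISS  vc=[6]
10: 0xea (blk 29, set 1) → MISS  vc=[6, 17]
11: 0xee (blk 29, set 1) → L1-HIT  vc=[6, 17]
12: 0x8a (blk 17, set 1) → VC-HIT  vc=[6, 29]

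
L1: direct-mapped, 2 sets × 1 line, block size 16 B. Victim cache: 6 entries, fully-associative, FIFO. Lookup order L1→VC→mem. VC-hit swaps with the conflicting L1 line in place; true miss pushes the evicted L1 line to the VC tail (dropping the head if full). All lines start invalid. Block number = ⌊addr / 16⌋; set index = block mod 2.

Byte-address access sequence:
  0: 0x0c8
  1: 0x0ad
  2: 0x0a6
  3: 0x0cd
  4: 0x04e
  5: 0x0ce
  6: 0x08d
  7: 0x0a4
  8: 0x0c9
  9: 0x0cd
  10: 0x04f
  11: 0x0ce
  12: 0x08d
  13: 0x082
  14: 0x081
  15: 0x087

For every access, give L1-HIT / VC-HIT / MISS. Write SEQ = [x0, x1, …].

0: 0xc8 (blk 12, set 0) → MISS  vc=[]
1: 0xad (blk 10, set 0) → MISS  vc=[12]
2: 0xa6 (blk 10, set 0) → L1-HIT  vc=[12]
3: 0xcd (blk 12, set 0) → VC-HIT  vc=[10]
4: 0x4e (blk 4, set 0) → MISS  vc=[10, 12]
5: 0xce (blk 12, set 0) → VC-HIT  vc=[10, 4]
6: 0x8d (blk 8, set 0) → MISS  vc=[10, 4, 12]
7: 0xa4 (blk 10, set 0) → VC-HIT  vc=[8, 4, 12]
8: 0xc9 (blk 12, set 0) → VC-HIT  vc=[8, 4, 10]
9: 0xcd (blk 12, set 0) → L1-HIT  vc=[8, 4, 10]
10: 0x4f (blk 4, set 0) → VC-HIT  vc=[8, 12, 10]
11: 0xce (blk 12, set 0) → VC-HIT  vc=[8, 4, 10]
12: 0x8d (blk 8, set 0) → VC-HIT  vc=[12, 4, 10]
13: 0x82 (blk 8, set 0) → L1-HIT  vc=[12, 4, 10]
14: 0x81 (blk 8, set 0) → L1-HIT  vc=[12, 4, 10]
15: 0x87 (blk 8, set 0) → L1-HIT  vc=[12, 4, 10]

SEQ = [MISS, MISS, L1-HIT, VC-HIT, MISS, VC-HIT, MISS, VC-HIT, VC-HIT, L1-HIT, VC-HIT, VC-HIT, VC-HIT, L1-HIT, L1-HIT, L1-HIT]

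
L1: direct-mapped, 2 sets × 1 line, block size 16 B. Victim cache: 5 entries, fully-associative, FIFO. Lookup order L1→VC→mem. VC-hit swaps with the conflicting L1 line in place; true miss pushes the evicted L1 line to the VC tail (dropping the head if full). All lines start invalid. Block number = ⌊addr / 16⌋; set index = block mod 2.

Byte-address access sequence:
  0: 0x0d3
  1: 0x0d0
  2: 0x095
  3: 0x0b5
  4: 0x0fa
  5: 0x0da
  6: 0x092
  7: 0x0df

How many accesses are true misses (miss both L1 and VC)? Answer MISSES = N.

  [0] addr=0xd3 blk=13 s=1: MISS | VC []
  [1] addr=0xd0 blk=13 s=1: L1-HIT | VC []
  [2] addr=0x95 blk=9 s=1: MISS | VC [13]
  [3] addr=0xb5 blk=11 s=1: MISS | VC [13, 9]
  [4] addr=0xfa blk=15 s=1: MISS | VC [13, 9, 11]
  [5] addr=0xda blk=13 s=1: VC-HIT | VC [15, 9, 11]
  [6] addr=0x92 blk=9 s=1: VC-HIT | VC [15, 13, 11]
  [7] addr=0xdf blk=13 s=1: VC-HIT | VC [15, 9, 11]

MISSES = 4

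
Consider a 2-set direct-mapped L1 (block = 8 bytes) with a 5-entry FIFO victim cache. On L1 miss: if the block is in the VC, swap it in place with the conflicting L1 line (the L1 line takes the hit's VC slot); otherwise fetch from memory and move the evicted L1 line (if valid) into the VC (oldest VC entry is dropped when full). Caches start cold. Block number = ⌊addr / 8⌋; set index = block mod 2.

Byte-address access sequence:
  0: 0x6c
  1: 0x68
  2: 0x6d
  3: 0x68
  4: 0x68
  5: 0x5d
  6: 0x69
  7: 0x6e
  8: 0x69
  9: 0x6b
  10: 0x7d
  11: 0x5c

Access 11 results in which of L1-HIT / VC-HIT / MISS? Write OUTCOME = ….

OUTCOME = VC-HIT

#0 0x6c→b13/s1 MISS; vc=[]
#1 0x68→b13/s1 L1-HIT; vc=[]
#2 0x6d→b13/s1 L1-HIT; vc=[]
#3 0x68→b13/s1 L1-HIT; vc=[]
#4 0x68→b13/s1 L1-HIT; vc=[]
#5 0x5d→b11/s1 MISS; vc=[13]
#6 0x69→b13/s1 VC-HIT; vc=[11]
#7 0x6e→b13/s1 L1-HIT; vc=[11]
#8 0x69→b13/s1 L1-HIT; vc=[11]
#9 0x6b→b13/s1 L1-HIT; vc=[11]
#10 0x7d→b15/s1 MISS; vc=[11,13]
#11 0x5c→b11/s1 VC-HIT; vc=[15,13]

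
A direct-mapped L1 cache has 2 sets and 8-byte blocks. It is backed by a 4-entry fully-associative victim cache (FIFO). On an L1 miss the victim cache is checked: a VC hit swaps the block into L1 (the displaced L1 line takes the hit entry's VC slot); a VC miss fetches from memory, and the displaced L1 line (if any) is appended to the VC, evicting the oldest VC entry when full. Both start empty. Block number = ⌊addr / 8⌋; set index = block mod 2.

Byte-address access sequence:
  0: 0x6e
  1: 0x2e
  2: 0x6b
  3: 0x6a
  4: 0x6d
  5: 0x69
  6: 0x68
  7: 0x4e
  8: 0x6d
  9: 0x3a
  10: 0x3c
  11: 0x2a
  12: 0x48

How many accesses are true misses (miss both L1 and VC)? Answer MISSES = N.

#0 0x6e→b13/s1 MISS; vc=[]
#1 0x2e→b5/s1 MISS; vc=[13]
#2 0x6b→b13/s1 VC-HIT; vc=[5]
#3 0x6a→b13/s1 L1-HIT; vc=[5]
#4 0x6d→b13/s1 L1-HIT; vc=[5]
#5 0x69→b13/s1 L1-HIT; vc=[5]
#6 0x68→b13/s1 L1-HIT; vc=[5]
#7 0x4e→b9/s1 MISS; vc=[5,13]
#8 0x6d→b13/s1 VC-HIT; vc=[5,9]
#9 0x3a→b7/s1 MISS; vc=[5,9,13]
#10 0x3c→b7/s1 L1-HIT; vc=[5,9,13]
#11 0x2a→b5/s1 VC-HIT; vc=[7,9,13]
#12 0x48→b9/s1 VC-HIT; vc=[7,5,13]

MISSES = 4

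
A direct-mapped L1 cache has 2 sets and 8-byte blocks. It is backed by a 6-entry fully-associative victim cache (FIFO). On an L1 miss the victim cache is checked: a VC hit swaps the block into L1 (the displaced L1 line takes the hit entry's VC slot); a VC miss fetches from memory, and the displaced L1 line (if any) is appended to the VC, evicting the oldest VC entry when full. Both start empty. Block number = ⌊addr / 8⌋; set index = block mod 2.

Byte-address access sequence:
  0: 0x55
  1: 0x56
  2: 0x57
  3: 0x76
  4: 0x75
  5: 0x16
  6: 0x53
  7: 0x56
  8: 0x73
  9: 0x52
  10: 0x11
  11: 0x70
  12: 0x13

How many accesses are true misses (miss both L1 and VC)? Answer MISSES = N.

  [0] addr=0x55 blk=10 s=0: MISS | VC []
  [1] addr=0x56 blk=10 s=0: L1-HIT | VC []
  [2] addr=0x57 blk=10 s=0: L1-HIT | VC []
  [3] addr=0x76 blk=14 s=0: MISS | VC [10]
  [4] addr=0x75 blk=14 s=0: L1-HIT | VC [10]
  [5] addr=0x16 blk=2 s=0: MISS | VC [10, 14]
  [6] addr=0x53 blk=10 s=0: VC-HIT | VC [2, 14]
  [7] addr=0x56 blk=10 s=0: L1-HIT | VC [2, 14]
  [8] addr=0x73 blk=14 s=0: VC-HIT | VC [2, 10]
  [9] addr=0x52 blk=10 s=0: VC-HIT | VC [2, 14]
  [10] addr=0x11 blk=2 s=0: VC-HIT | VC [10, 14]
  [11] addr=0x70 blk=14 s=0: VC-HIT | VC [10, 2]
  [12] addr=0x13 blk=2 s=0: VC-HIT | VC [10, 14]

MISSES = 3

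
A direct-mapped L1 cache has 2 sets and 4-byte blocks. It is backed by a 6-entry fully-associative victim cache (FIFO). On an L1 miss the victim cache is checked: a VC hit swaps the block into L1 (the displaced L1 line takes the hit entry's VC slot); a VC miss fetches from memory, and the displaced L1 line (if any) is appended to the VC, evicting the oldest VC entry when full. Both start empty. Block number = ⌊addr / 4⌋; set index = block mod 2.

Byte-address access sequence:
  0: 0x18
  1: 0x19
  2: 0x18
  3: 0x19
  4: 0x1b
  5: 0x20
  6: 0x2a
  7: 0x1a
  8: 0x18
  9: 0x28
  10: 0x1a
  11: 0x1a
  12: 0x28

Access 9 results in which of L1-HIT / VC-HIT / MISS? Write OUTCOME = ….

  [0] addr=0x18 blk=6 s=0: MISS | VC []
  [1] addr=0x19 blk=6 s=0: L1-HIT | VC []
  [2] addr=0x18 blk=6 s=0: L1-HIT | VC []
  [3] addr=0x19 blk=6 s=0: L1-HIT | VC []
  [4] addr=0x1b blk=6 s=0: L1-HIT | VC []
  [5] addr=0x20 blk=8 s=0: MISS | VC [6]
  [6] addr=0x2a blk=10 s=0: MISS | VC [6, 8]
  [7] addr=0x1a blk=6 s=0: VC-HIT | VC [10, 8]
  [8] addr=0x18 blk=6 s=0: L1-HIT | VC [10, 8]
  [9] addr=0x28 blk=10 s=0: VC-HIT | VC [6, 8]
  [10] addr=0x1a blk=6 s=0: VC-HIT | VC [10, 8]
  [11] addr=0x1a blk=6 s=0: L1-HIT | VC [10, 8]
  [12] addr=0x28 blk=10 s=0: VC-HIT | VC [6, 8]

OUTCOME = VC-HIT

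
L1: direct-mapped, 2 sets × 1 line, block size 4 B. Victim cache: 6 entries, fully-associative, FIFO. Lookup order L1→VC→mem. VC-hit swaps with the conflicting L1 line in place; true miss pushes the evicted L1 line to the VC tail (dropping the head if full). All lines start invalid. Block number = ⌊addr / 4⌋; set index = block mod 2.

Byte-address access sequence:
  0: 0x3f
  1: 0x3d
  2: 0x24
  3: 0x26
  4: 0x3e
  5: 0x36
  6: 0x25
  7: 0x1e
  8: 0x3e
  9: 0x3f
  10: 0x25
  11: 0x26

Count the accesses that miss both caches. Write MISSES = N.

MISSES = 4

  [0] addr=0x3f blk=15 s=1: MISS | VC []
  [1] addr=0x3d blk=15 s=1: L1-HIT | VC []
  [2] addr=0x24 blk=9 s=1: MISS | VC [15]
  [3] addr=0x26 blk=9 s=1: L1-HIT | VC [15]
  [4] addr=0x3e blk=15 s=1: VC-HIT | VC [9]
  [5] addr=0x36 blk=13 s=1: MISS | VC [9, 15]
  [6] addr=0x25 blk=9 s=1: VC-HIT | VC [13, 15]
  [7] addr=0x1e blk=7 s=1: MISS | VC [13, 15, 9]
  [8] addr=0x3e blk=15 s=1: VC-HIT | VC [13, 7, 9]
  [9] addr=0x3f blk=15 s=1: L1-HIT | VC [13, 7, 9]
  [10] addr=0x25 blk=9 s=1: VC-HIT | VC [13, 7, 15]
  [11] addr=0x26 blk=9 s=1: L1-HIT | VC [13, 7, 15]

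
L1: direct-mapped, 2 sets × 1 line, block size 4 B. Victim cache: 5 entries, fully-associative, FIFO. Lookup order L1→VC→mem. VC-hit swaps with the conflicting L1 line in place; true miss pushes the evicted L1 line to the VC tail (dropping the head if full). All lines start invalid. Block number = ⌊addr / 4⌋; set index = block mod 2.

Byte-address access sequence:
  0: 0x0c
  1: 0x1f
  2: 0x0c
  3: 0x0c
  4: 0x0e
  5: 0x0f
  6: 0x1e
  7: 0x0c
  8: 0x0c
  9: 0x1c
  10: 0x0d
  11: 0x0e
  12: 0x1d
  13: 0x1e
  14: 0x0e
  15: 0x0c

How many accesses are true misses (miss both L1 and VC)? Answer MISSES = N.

MISSES = 2

0: 0xc (blk 3, set 1) → MISS  vc=[]
1: 0x1f (blk 7, set 1) → MISS  vc=[3]
2: 0xc (blk 3, set 1) → VC-HIT  vc=[7]
3: 0xc (blk 3, set 1) → L1-HIT  vc=[7]
4: 0xe (blk 3, set 1) → L1-HIT  vc=[7]
5: 0xf (blk 3, set 1) → L1-HIT  vc=[7]
6: 0x1e (blk 7, set 1) → VC-HIT  vc=[3]
7: 0xc (blk 3, set 1) → VC-HIT  vc=[7]
8: 0xc (blk 3, set 1) → L1-HIT  vc=[7]
9: 0x1c (blk 7, set 1) → VC-HIT  vc=[3]
10: 0xd (blk 3, set 1) → VC-HIT  vc=[7]
11: 0xe (blk 3, set 1) → L1-HIT  vc=[7]
12: 0x1d (blk 7, set 1) → VC-HIT  vc=[3]
13: 0x1e (blk 7, set 1) → L1-HIT  vc=[3]
14: 0xe (blk 3, set 1) → VC-HIT  vc=[7]
15: 0xc (blk 3, set 1) → L1-HIT  vc=[7]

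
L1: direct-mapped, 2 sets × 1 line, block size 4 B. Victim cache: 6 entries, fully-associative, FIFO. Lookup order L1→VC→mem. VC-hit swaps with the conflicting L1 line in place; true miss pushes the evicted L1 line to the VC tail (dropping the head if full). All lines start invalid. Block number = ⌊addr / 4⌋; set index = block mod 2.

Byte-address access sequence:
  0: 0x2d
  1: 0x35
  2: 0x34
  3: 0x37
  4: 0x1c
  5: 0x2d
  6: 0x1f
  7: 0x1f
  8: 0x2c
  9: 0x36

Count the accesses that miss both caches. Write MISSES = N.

  [0] addr=0x2d blk=11 s=1: MISS | VC []
  [1] addr=0x35 blk=13 s=1: MISS | VC [11]
  [2] addr=0x34 blk=13 s=1: L1-HIT | VC [11]
  [3] addr=0x37 blk=13 s=1: L1-HIT | VC [11]
  [4] addr=0x1c blk=7 s=1: MISS | VC [11, 13]
  [5] addr=0x2d blk=11 s=1: VC-HIT | VC [7, 13]
  [6] addr=0x1f blk=7 s=1: VC-HIT | VC [11, 13]
  [7] addr=0x1f blk=7 s=1: L1-HIT | VC [11, 13]
  [8] addr=0x2c blk=11 s=1: VC-HIT | VC [7, 13]
  [9] addr=0x36 blk=13 s=1: VC-HIT | VC [7, 11]

MISSES = 3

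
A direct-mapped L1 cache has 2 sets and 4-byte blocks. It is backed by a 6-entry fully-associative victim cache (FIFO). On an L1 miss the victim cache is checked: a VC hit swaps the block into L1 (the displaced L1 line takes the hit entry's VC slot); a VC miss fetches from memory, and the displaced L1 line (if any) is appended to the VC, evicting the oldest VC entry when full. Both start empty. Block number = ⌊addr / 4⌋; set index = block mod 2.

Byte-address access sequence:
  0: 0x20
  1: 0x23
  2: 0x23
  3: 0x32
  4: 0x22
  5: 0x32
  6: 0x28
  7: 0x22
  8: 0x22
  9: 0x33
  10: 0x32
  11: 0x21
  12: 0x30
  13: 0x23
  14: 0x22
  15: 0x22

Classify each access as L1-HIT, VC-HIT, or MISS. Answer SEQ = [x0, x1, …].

SEQ = [MISS, L1-HIT, L1-HIT, MISS, VC-HIT, VC-HIT, MISS, VC-HIT, L1-HIT, VC-HIT, L1-HIT, VC-HIT, VC-HIT, VC-HIT, L1-HIT, L1-HIT]

#0 0x20→b8/s0 MISS; vc=[]
#1 0x23→b8/s0 L1-HIT; vc=[]
#2 0x23→b8/s0 L1-HIT; vc=[]
#3 0x32→b12/s0 MISS; vc=[8]
#4 0x22→b8/s0 VC-HIT; vc=[12]
#5 0x32→b12/s0 VC-HIT; vc=[8]
#6 0x28→b10/s0 MISS; vc=[8,12]
#7 0x22→b8/s0 VC-HIT; vc=[10,12]
#8 0x22→b8/s0 L1-HIT; vc=[10,12]
#9 0x33→b12/s0 VC-HIT; vc=[10,8]
#10 0x32→b12/s0 L1-HIT; vc=[10,8]
#11 0x21→b8/s0 VC-HIT; vc=[10,12]
#12 0x30→b12/s0 VC-HIT; vc=[10,8]
#13 0x23→b8/s0 VC-HIT; vc=[10,12]
#14 0x22→b8/s0 L1-HIT; vc=[10,12]
#15 0x22→b8/s0 L1-HIT; vc=[10,12]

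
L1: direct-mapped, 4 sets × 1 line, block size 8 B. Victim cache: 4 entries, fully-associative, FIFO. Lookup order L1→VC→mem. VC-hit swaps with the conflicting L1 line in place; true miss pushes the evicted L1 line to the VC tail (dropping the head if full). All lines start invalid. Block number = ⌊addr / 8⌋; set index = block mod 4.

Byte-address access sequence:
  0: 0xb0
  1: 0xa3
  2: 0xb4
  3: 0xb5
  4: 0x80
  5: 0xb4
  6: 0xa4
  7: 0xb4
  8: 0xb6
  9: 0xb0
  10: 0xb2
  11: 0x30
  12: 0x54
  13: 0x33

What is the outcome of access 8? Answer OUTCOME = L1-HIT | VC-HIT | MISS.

OUTCOME = L1-HIT

0: 0xb0 (blk 22, set 2) → MISS  vc=[]
1: 0xa3 (blk 20, set 0) → MISS  vc=[]
2: 0xb4 (blk 22, set 2) → L1-HIT  vc=[]
3: 0xb5 (blk 22, set 2) → L1-HIT  vc=[]
4: 0x80 (blk 16, set 0) → MISS  vc=[20]
5: 0xb4 (blk 22, set 2) → L1-HIT  vc=[20]
6: 0xa4 (blk 20, set 0) → VC-HIT  vc=[16]
7: 0xb4 (blk 22, set 2) → L1-HIT  vc=[16]
8: 0xb6 (blk 22, set 2) → L1-HIT  vc=[16]
9: 0xb0 (blk 22, set 2) → L1-HIT  vc=[16]
10: 0xb2 (blk 22, set 2) → L1-HIT  vc=[16]
11: 0x30 (blk 6, set 2) → MISS  vc=[16, 22]
12: 0x54 (blk 10, set 2) → MISS  vc=[16, 22, 6]
13: 0x33 (blk 6, set 2) → VC-HIT  vc=[16, 22, 10]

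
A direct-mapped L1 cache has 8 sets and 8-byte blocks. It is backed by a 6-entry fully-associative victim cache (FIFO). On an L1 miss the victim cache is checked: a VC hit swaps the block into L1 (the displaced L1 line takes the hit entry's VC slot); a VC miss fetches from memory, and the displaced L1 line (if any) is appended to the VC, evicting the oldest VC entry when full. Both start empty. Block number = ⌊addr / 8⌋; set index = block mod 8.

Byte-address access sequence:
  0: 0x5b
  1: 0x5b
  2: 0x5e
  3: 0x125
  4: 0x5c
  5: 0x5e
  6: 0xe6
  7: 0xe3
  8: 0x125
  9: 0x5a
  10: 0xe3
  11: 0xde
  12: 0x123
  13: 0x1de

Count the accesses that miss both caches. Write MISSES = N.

MISSES = 5

#0 0x5b→b11/s3 MISS; vc=[]
#1 0x5b→b11/s3 L1-HIT; vc=[]
#2 0x5e→b11/s3 L1-HIT; vc=[]
#3 0x125→b36/s4 MISS; vc=[]
#4 0x5c→b11/s3 L1-HIT; vc=[]
#5 0x5e→b11/s3 L1-HIT; vc=[]
#6 0xe6→b28/s4 MISS; vc=[36]
#7 0xe3→b28/s4 L1-HIT; vc=[36]
#8 0x125→b36/s4 VC-HIT; vc=[28]
#9 0x5a→b11/s3 L1-HIT; vc=[28]
#10 0xe3→b28/s4 VC-HIT; vc=[36]
#11 0xde→b27/s3 MISS; vc=[36,11]
#12 0x123→b36/s4 VC-HIT; vc=[28,11]
#13 0x1de→b59/s3 MISS; vc=[28,11,27]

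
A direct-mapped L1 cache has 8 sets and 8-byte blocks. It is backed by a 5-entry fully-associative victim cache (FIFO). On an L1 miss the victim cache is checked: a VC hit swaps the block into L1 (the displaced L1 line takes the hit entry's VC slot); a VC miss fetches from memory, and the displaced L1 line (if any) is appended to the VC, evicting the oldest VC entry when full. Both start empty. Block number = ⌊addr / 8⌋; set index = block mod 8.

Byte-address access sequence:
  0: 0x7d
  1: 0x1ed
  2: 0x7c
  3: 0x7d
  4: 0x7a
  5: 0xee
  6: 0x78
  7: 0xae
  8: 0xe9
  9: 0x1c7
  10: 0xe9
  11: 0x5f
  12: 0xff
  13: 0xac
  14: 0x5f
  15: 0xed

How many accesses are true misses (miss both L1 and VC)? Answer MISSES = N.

MISSES = 7

0: 0x7d (blk 15, set 7) → MISS  vc=[]
1: 0x1ed (blk 61, set 5) → MISS  vc=[]
2: 0x7c (blk 15, set 7) → L1-HIT  vc=[]
3: 0x7d (blk 15, set 7) → L1-HIT  vc=[]
4: 0x7a (blk 15, set 7) → L1-HIT  vc=[]
5: 0xee (blk 29, set 5) → MISS  vc=[61]
6: 0x78 (blk 15, set 7) → L1-HIT  vc=[61]
7: 0xae (blk 21, set 5) → MISS  vc=[61, 29]
8: 0xe9 (blk 29, set 5) → VC-HIT  vc=[61, 21]
9: 0x1c7 (blk 56, set 0) → MISS  vc=[61, 21]
10: 0xe9 (blk 29, set 5) → L1-HIT  vc=[61, 21]
11: 0x5f (blk 11, set 3) → MISS  vc=[61, 21]
12: 0xff (blk 31, set 7) → MISS  vc=[61, 21, 15]
13: 0xac (blk 21, set 5) → VC-HIT  vc=[61, 29, 15]
14: 0x5f (blk 11, set 3) → L1-HIT  vc=[61, 29, 15]
15: 0xed (blk 29, set 5) → VC-HIT  vc=[61, 21, 15]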